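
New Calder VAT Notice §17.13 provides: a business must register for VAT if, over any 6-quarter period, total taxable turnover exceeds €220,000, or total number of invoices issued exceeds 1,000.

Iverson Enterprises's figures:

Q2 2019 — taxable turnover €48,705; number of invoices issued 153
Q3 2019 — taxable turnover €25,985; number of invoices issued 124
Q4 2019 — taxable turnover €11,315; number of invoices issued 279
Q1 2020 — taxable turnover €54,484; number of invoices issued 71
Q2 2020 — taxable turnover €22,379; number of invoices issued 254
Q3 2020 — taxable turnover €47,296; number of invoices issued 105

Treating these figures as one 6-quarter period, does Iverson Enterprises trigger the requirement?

No

Total taxable turnover: €48,705 + €25,985 + €11,315 + €54,484 + €22,379 + €47,296 = €210,164 (≤ €220,000).
Total number of invoices issued: 153 + 124 + 279 + 71 + 254 + 105 = 986 (≤ 1,000).
The test is 'or': neither threshold is exceeded.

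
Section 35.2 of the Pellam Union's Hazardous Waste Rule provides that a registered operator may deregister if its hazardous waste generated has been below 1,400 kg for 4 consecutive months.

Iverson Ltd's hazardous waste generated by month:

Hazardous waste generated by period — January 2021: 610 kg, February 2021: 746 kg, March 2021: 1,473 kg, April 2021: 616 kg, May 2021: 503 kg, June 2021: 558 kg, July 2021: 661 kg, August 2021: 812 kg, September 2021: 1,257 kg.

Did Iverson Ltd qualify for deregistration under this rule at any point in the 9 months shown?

Months below 1,400 kg: January 2021, February 2021, April 2021, May 2021, June 2021, July 2021, August 2021, September 2021.
Longest run of consecutive months below the threshold: 6.
6 ≥ 4, so Iverson Ltd became eligible.

Yes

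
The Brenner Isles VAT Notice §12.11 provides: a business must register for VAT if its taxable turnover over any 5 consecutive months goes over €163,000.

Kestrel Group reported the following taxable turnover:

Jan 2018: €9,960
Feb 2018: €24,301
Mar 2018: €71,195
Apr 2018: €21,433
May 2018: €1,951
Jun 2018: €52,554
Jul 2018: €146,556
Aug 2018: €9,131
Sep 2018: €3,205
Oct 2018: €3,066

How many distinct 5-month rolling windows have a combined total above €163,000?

5

Jan 2018–May 2018: €9,960 + €24,301 + €71,195 + €21,433 + €1,951 = €128,840 (under)
Feb 2018–Jun 2018: €24,301 + €71,195 + €21,433 + €1,951 + €52,554 = €171,434 (over)
Mar 2018–Jul 2018: €71,195 + €21,433 + €1,951 + €52,554 + €146,556 = €293,689 (over)
Apr 2018–Aug 2018: €21,433 + €1,951 + €52,554 + €146,556 + €9,131 = €231,625 (over)
May 2018–Sep 2018: €1,951 + €52,554 + €146,556 + €9,131 + €3,205 = €213,397 (over)
Jun 2018–Oct 2018: €52,554 + €146,556 + €9,131 + €3,205 + €3,066 = €214,512 (over)
5 windows exceed the threshold.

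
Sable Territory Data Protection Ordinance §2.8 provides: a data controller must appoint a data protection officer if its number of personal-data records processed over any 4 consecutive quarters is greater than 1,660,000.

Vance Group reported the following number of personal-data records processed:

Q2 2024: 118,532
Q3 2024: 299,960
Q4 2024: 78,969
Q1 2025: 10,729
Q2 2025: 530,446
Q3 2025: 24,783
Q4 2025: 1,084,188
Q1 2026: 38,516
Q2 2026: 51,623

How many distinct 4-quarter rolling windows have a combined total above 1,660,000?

Q2 2024–Q1 2025: 118,532 + 299,960 + 78,969 + 10,729 = 508,190 (under)
Q3 2024–Q2 2025: 299,960 + 78,969 + 10,729 + 530,446 = 920,104 (under)
Q4 2024–Q3 2025: 78,969 + 10,729 + 530,446 + 24,783 = 644,927 (under)
Q1 2025–Q4 2025: 10,729 + 530,446 + 24,783 + 1,084,188 = 1,650,146 (under)
Q2 2025–Q1 2026: 530,446 + 24,783 + 1,084,188 + 38,516 = 1,677,933 (over)
Q3 2025–Q2 2026: 24,783 + 1,084,188 + 38,516 + 51,623 = 1,199,110 (under)
1 window exceeds the threshold.

1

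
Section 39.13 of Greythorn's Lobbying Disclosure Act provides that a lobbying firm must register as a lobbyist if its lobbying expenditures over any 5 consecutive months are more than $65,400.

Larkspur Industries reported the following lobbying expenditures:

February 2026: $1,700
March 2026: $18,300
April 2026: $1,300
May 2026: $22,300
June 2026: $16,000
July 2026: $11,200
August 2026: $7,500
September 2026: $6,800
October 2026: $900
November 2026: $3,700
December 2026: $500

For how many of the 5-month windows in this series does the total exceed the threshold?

1

February 2026–June 2026: $1,700 + $18,300 + $1,300 + $22,300 + $16,000 = $59,600 (under)
March 2026–July 2026: $18,300 + $1,300 + $22,300 + $16,000 + $11,200 = $69,100 (over)
April 2026–August 2026: $1,300 + $22,300 + $16,000 + $11,200 + $7,500 = $58,300 (under)
May 2026–September 2026: $22,300 + $16,000 + $11,200 + $7,500 + $6,800 = $63,800 (under)
June 2026–October 2026: $16,000 + $11,200 + $7,500 + $6,800 + $900 = $42,400 (under)
July 2026–November 2026: $11,200 + $7,500 + $6,800 + $900 + $3,700 = $30,100 (under)
August 2026–December 2026: $7,500 + $6,800 + $900 + $3,700 + $500 = $19,400 (under)
1 window exceeds the threshold.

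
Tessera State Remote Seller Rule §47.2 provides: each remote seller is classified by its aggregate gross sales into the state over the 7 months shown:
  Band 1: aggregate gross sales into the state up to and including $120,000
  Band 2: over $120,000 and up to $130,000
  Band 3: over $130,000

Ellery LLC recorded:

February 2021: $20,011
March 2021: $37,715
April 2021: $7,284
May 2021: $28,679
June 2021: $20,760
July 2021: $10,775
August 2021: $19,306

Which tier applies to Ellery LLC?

Band 3

Aggregate gross sales into the state: $20,011 + $37,715 + $7,284 + $28,679 + $20,760 + $10,775 + $19,306 = $144,530.
$144,530 > $130,000, so Band 3 applies.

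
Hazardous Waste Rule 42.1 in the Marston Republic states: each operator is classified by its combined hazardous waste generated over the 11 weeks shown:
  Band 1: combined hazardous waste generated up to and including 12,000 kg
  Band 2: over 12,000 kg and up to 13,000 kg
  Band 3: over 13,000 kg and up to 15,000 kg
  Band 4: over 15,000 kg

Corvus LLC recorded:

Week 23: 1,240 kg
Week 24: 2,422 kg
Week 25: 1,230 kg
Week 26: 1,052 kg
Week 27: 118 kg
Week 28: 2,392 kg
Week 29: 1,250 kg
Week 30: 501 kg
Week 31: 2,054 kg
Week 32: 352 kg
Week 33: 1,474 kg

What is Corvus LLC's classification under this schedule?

Band 3

Combined hazardous waste generated: 1,240 kg + 2,422 kg + 1,230 kg + 1,052 kg + 118 kg + 2,392 kg + 1,250 kg + 501 kg + 2,054 kg + 352 kg + 1,474 kg = 14,085 kg.
13,000 kg < 14,085 kg ≤ 15,000 kg, so Band 3 applies.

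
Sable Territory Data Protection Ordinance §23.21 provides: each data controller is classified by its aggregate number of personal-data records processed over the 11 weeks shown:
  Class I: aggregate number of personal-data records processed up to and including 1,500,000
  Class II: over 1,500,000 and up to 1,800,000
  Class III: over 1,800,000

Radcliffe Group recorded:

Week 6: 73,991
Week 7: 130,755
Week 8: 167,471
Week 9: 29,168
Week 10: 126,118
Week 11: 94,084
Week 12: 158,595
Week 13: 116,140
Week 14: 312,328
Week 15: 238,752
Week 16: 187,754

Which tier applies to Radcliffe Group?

Class II

Aggregate number of personal-data records processed: 73,991 + 130,755 + 167,471 + 29,168 + 126,118 + 94,084 + 158,595 + 116,140 + 312,328 + 238,752 + 187,754 = 1,635,156.
1,500,000 < 1,635,156 ≤ 1,800,000, so Class II applies.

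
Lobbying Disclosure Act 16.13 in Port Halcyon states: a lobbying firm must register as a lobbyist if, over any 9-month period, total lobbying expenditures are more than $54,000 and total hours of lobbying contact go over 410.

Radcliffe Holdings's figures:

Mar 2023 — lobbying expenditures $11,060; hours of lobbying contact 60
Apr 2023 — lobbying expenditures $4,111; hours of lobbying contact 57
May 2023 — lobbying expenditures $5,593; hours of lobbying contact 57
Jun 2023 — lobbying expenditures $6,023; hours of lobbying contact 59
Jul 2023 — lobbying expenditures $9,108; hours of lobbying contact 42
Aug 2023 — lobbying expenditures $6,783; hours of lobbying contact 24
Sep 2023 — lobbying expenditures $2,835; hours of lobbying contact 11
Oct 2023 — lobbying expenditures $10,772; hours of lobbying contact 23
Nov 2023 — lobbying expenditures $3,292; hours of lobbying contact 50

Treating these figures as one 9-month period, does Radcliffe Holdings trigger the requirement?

Total lobbying expenditures: $11,060 + $4,111 + $5,593 + $6,023 + $9,108 + $6,783 + $2,835 + $10,772 + $3,292 = $59,577 (> $54,000).
Total hours of lobbying contact: 60 + 57 + 57 + 59 + 42 + 24 + 11 + 23 + 50 = 383 (≤ 410).
The test is 'and': the rule requires both, and at least one is not exceeded.

No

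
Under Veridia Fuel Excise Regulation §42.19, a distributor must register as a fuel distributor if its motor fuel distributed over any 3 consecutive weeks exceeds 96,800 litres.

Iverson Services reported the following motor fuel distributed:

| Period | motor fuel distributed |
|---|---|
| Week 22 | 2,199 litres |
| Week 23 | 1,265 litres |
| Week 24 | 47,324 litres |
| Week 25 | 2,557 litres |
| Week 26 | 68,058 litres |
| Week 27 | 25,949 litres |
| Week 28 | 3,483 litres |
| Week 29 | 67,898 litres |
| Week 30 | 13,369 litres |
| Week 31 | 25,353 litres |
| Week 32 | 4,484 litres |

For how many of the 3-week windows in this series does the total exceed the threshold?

4

Week 22–Week 24: 2,199 litres + 1,265 litres + 47,324 litres = 50,788 litres (under)
Week 23–Week 25: 1,265 litres + 47,324 litres + 2,557 litres = 51,146 litres (under)
Week 24–Week 26: 47,324 litres + 2,557 litres + 68,058 litres = 117,939 litres (over)
Week 25–Week 27: 2,557 litres + 68,058 litres + 25,949 litres = 96,564 litres (under)
Week 26–Week 28: 68,058 litres + 25,949 litres + 3,483 litres = 97,490 litres (over)
Week 27–Week 29: 25,949 litres + 3,483 litres + 67,898 litres = 97,330 litres (over)
Week 28–Week 30: 3,483 litres + 67,898 litres + 13,369 litres = 84,750 litres (under)
Week 29–Week 31: 67,898 litres + 13,369 litres + 25,353 litres = 106,620 litres (over)
Week 30–Week 32: 13,369 litres + 25,353 litres + 4,484 litres = 43,206 litres (under)
4 windows exceed the threshold.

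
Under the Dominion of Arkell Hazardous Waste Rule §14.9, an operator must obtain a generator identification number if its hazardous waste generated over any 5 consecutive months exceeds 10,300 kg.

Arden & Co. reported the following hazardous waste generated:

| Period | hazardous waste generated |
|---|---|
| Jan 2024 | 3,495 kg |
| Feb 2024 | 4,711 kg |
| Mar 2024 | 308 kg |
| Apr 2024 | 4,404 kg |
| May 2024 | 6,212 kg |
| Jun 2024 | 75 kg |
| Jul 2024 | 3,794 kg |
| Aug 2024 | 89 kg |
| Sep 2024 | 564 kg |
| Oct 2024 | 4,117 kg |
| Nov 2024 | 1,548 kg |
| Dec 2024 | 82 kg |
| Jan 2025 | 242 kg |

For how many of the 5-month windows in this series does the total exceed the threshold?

Jan 2024–May 2024: 3,495 kg + 4,711 kg + 308 kg + 4,404 kg + 6,212 kg = 19,130 kg (over)
Feb 2024–Jun 2024: 4,711 kg + 308 kg + 4,404 kg + 6,212 kg + 75 kg = 15,710 kg (over)
Mar 2024–Jul 2024: 308 kg + 4,404 kg + 6,212 kg + 75 kg + 3,794 kg = 14,793 kg (over)
Apr 2024–Aug 2024: 4,404 kg + 6,212 kg + 75 kg + 3,794 kg + 89 kg = 14,574 kg (over)
May 2024–Sep 2024: 6,212 kg + 75 kg + 3,794 kg + 89 kg + 564 kg = 10,734 kg (over)
Jun 2024–Oct 2024: 75 kg + 3,794 kg + 89 kg + 564 kg + 4,117 kg = 8,639 kg (under)
Jul 2024–Nov 2024: 3,794 kg + 89 kg + 564 kg + 4,117 kg + 1,548 kg = 10,112 kg (under)
Aug 2024–Dec 2024: 89 kg + 564 kg + 4,117 kg + 1,548 kg + 82 kg = 6,400 kg (under)
Sep 2024–Jan 2025: 564 kg + 4,117 kg + 1,548 kg + 82 kg + 242 kg = 6,553 kg (under)
5 windows exceed the threshold.

5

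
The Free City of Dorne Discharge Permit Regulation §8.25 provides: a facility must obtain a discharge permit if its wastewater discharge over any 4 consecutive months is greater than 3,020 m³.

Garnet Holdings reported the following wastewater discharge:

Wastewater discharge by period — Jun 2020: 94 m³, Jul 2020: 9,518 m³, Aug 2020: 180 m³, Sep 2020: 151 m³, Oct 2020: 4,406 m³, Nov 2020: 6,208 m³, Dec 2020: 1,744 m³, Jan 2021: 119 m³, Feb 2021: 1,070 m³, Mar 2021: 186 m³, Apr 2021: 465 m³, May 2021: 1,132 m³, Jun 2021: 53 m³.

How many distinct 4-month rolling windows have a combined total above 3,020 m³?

Jun 2020–Sep 2020: 94 m³ + 9,518 m³ + 180 m³ + 151 m³ = 9,943 m³ (over)
Jul 2020–Oct 2020: 9,518 m³ + 180 m³ + 151 m³ + 4,406 m³ = 14,255 m³ (over)
Aug 2020–Nov 2020: 180 m³ + 151 m³ + 4,406 m³ + 6,208 m³ = 10,945 m³ (over)
Sep 2020–Dec 2020: 151 m³ + 4,406 m³ + 6,208 m³ + 1,744 m³ = 12,509 m³ (over)
Oct 2020–Jan 2021: 4,406 m³ + 6,208 m³ + 1,744 m³ + 119 m³ = 12,477 m³ (over)
Nov 2020–Feb 2021: 6,208 m³ + 1,744 m³ + 119 m³ + 1,070 m³ = 9,141 m³ (over)
Dec 2020–Mar 2021: 1,744 m³ + 119 m³ + 1,070 m³ + 186 m³ = 3,119 m³ (over)
Jan 2021–Apr 2021: 119 m³ + 1,070 m³ + 186 m³ + 465 m³ = 1,840 m³ (under)
Feb 2021–May 2021: 1,070 m³ + 186 m³ + 465 m³ + 1,132 m³ = 2,853 m³ (under)
Mar 2021–Jun 2021: 186 m³ + 465 m³ + 1,132 m³ + 53 m³ = 1,836 m³ (under)
7 windows exceed the threshold.

7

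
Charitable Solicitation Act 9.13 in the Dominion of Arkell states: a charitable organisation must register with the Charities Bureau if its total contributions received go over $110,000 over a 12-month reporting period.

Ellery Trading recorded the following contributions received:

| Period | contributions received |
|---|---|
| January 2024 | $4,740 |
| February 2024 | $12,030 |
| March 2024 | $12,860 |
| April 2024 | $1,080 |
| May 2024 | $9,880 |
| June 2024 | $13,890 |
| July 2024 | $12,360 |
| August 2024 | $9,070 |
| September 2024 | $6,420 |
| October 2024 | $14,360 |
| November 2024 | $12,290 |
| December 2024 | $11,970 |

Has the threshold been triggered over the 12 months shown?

Total contributions received: $4,740 + $12,030 + $12,860 + $1,080 + $9,880 + $13,890 + $12,360 + $9,070 + $6,420 + $14,360 + $12,290 + $11,970 = $120,950.
$120,950 > $110,000, so the threshold is exceeded.

Yes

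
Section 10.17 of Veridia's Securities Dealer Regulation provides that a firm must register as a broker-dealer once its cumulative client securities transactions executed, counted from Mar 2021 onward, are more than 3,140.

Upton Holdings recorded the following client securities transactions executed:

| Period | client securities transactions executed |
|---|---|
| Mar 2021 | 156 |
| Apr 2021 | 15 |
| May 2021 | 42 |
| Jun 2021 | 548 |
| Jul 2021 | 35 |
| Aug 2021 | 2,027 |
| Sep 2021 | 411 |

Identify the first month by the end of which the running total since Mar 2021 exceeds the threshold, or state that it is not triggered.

Sep 2021

Through Mar 2021: 156
Through Apr 2021: 171
Through May 2021: 213
Through Jun 2021: 761
Through Jul 2021: 796
Through Aug 2021: 2,823
Through Sep 2021: 3,234 ← exceeds threshold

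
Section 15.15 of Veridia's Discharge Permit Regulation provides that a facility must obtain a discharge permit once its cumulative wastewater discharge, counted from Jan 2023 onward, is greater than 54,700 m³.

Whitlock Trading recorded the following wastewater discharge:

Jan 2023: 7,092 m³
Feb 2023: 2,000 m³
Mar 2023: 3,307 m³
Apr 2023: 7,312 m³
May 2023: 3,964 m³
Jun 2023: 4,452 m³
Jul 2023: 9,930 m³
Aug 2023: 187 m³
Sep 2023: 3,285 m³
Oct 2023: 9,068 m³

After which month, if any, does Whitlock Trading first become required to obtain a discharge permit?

Through Jan 2023: 7,092 m³
Through Feb 2023: 9,092 m³
Through Mar 2023: 12,399 m³
Through Apr 2023: 19,711 m³
Through May 2023: 23,675 m³
Through Jun 2023: 28,127 m³
Through Jul 2023: 38,057 m³
Through Aug 2023: 38,244 m³
Through Sep 2023: 41,529 m³
Through Oct 2023: 50,597 m³
Final cumulative total 50,597 m³ ≤ 54,700 m³; the threshold is never exceeded.

Not triggered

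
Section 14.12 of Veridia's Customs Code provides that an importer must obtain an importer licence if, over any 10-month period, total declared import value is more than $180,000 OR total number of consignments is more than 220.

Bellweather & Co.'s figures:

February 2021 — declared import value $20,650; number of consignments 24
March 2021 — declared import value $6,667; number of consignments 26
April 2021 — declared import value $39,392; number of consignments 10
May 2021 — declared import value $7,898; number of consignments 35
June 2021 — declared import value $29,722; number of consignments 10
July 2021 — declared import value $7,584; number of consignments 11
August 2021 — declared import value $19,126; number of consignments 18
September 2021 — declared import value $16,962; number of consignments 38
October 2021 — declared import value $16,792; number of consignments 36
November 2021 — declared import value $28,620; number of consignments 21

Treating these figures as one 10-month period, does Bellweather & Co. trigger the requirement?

Yes

Total declared import value: $20,650 + $6,667 + $39,392 + $7,898 + $29,722 + $7,584 + $19,126 + $16,962 + $16,792 + $28,620 = $193,413 (> $180,000).
Total number of consignments: 24 + 26 + 10 + 35 + 10 + 11 + 18 + 38 + 36 + 21 = 229 (> 220).
The test is 'or': at least one threshold is exceeded.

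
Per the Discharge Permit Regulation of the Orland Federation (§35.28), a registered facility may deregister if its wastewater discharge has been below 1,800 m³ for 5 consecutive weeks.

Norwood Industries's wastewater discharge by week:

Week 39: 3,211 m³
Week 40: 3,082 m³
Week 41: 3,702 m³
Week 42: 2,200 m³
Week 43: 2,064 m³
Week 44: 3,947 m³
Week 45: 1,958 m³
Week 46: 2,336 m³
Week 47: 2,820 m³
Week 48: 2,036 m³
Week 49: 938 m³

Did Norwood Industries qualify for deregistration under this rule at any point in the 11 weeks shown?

Weeks below 1,800 m³: Week 49.
Longest run of consecutive weeks below the threshold: 1.
1 < 5, so Norwood Industries never became eligible.

No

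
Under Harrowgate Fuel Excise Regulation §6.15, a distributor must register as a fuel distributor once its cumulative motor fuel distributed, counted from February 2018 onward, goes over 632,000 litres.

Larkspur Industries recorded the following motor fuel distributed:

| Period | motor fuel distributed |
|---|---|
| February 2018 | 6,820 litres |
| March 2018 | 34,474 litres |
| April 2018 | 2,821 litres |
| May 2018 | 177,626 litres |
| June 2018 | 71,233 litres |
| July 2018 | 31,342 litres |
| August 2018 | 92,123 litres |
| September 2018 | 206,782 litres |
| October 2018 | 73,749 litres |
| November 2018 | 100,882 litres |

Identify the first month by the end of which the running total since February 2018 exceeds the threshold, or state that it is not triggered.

October 2018

Through February 2018: 6,820 litres
Through March 2018: 41,294 litres
Through April 2018: 44,115 litres
Through May 2018: 221,741 litres
Through June 2018: 292,974 litres
Through July 2018: 324,316 litres
Through August 2018: 416,439 litres
Through September 2018: 623,221 litres
Through October 2018: 696,970 litres ← exceeds threshold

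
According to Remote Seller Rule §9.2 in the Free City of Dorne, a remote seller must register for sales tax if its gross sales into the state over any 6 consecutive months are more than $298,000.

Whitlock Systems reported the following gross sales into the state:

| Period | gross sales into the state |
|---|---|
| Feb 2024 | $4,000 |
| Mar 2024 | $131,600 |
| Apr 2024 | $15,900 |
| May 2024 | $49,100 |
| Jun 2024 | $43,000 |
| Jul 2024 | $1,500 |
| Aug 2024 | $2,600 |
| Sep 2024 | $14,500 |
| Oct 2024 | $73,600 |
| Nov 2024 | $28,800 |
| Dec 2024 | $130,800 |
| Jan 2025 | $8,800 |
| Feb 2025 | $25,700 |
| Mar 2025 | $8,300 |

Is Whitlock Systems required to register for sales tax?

No

Feb 2024–Jul 2024: $4,000 + $131,600 + $15,900 + $49,100 + $43,000 + $1,500 = $245,100 (under)
Mar 2024–Aug 2024: $131,600 + $15,900 + $49,100 + $43,000 + $1,500 + $2,600 = $243,700 (under)
Apr 2024–Sep 2024: $15,900 + $49,100 + $43,000 + $1,500 + $2,600 + $14,500 = $126,600 (under)
May 2024–Oct 2024: $49,100 + $43,000 + $1,500 + $2,600 + $14,500 + $73,600 = $184,300 (under)
Jun 2024–Nov 2024: $43,000 + $1,500 + $2,600 + $14,500 + $73,600 + $28,800 = $164,000 (under)
Jul 2024–Dec 2024: $1,500 + $2,600 + $14,500 + $73,600 + $28,800 + $130,800 = $251,800 (under)
Aug 2024–Jan 2025: $2,600 + $14,500 + $73,600 + $28,800 + $130,800 + $8,800 = $259,100 (under)
Sep 2024–Feb 2025: $14,500 + $73,600 + $28,800 + $130,800 + $8,800 + $25,700 = $282,200 (under)
Oct 2024–Mar 2025: $73,600 + $28,800 + $130,800 + $8,800 + $25,700 + $8,300 = $276,000 (under)
No window exceeds $298,000.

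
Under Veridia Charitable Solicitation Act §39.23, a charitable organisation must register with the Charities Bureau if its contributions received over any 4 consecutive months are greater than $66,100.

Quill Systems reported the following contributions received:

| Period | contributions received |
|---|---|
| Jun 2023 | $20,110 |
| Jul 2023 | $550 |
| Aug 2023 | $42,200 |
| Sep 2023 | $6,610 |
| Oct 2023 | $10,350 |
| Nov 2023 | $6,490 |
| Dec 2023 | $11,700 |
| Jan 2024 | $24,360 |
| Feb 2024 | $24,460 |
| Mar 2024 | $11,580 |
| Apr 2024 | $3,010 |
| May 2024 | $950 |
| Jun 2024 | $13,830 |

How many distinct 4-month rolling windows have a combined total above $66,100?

3

Jun 2023–Sep 2023: $20,110 + $550 + $42,200 + $6,610 = $69,470 (over)
Jul 2023–Oct 2023: $550 + $42,200 + $6,610 + $10,350 = $59,710 (under)
Aug 2023–Nov 2023: $42,200 + $6,610 + $10,350 + $6,490 = $65,650 (under)
Sep 2023–Dec 2023: $6,610 + $10,350 + $6,490 + $11,700 = $35,150 (under)
Oct 2023–Jan 2024: $10,350 + $6,490 + $11,700 + $24,360 = $52,900 (under)
Nov 2023–Feb 2024: $6,490 + $11,700 + $24,360 + $24,460 = $67,010 (over)
Dec 2023–Mar 2024: $11,700 + $24,360 + $24,460 + $11,580 = $72,100 (over)
Jan 2024–Apr 2024: $24,360 + $24,460 + $11,580 + $3,010 = $63,410 (under)
Feb 2024–May 2024: $24,460 + $11,580 + $3,010 + $950 = $40,000 (under)
Mar 2024–Jun 2024: $11,580 + $3,010 + $950 + $13,830 = $29,370 (under)
3 windows exceed the threshold.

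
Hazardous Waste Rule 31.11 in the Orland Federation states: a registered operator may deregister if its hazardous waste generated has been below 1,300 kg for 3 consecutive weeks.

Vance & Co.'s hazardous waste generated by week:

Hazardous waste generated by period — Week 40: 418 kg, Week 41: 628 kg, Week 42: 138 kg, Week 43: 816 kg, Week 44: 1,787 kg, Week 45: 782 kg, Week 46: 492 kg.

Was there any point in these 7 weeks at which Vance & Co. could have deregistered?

Weeks below 1,300 kg: Week 40, Week 41, Week 42, Week 43, Week 45, Week 46.
Longest run of consecutive weeks below the threshold: 4.
4 ≥ 3, so Vance & Co. became eligible.

Yes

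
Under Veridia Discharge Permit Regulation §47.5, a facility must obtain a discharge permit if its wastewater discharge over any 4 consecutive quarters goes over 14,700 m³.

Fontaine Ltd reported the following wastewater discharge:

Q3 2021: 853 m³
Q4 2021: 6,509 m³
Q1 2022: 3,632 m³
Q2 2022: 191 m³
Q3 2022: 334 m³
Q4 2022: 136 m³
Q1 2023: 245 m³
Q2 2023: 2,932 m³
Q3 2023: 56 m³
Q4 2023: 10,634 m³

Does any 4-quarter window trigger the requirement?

No

Q3 2021–Q2 2022: 853 m³ + 6,509 m³ + 3,632 m³ + 191 m³ = 11,185 m³ (under)
Q4 2021–Q3 2022: 6,509 m³ + 3,632 m³ + 191 m³ + 334 m³ = 10,666 m³ (under)
Q1 2022–Q4 2022: 3,632 m³ + 191 m³ + 334 m³ + 136 m³ = 4,293 m³ (under)
Q2 2022–Q1 2023: 191 m³ + 334 m³ + 136 m³ + 245 m³ = 906 m³ (under)
Q3 2022–Q2 2023: 334 m³ + 136 m³ + 245 m³ + 2,932 m³ = 3,647 m³ (under)
Q4 2022–Q3 2023: 136 m³ + 245 m³ + 2,932 m³ + 56 m³ = 3,369 m³ (under)
Q1 2023–Q4 2023: 245 m³ + 2,932 m³ + 56 m³ + 10,634 m³ = 13,867 m³ (under)
No window exceeds 14,700 m³.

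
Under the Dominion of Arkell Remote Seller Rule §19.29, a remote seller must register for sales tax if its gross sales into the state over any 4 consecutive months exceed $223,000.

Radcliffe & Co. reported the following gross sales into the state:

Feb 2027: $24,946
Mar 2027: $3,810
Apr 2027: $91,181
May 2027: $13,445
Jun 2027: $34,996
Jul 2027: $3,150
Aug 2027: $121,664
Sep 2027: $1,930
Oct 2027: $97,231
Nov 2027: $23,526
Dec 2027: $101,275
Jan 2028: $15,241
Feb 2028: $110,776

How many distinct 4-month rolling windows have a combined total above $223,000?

Feb 2027–May 2027: $24,946 + $3,810 + $91,181 + $13,445 = $133,382 (under)
Mar 2027–Jun 2027: $3,810 + $91,181 + $13,445 + $34,996 = $143,432 (under)
Apr 2027–Jul 2027: $91,181 + $13,445 + $34,996 + $3,150 = $142,772 (under)
May 2027–Aug 2027: $13,445 + $34,996 + $3,150 + $121,664 = $173,255 (under)
Jun 2027–Sep 2027: $34,996 + $3,150 + $121,664 + $1,930 = $161,740 (under)
Jul 2027–Oct 2027: $3,150 + $121,664 + $1,930 + $97,231 = $223,975 (over)
Aug 2027–Nov 2027: $121,664 + $1,930 + $97,231 + $23,526 = $244,351 (over)
Sep 2027–Dec 2027: $1,930 + $97,231 + $23,526 + $101,275 = $223,962 (over)
Oct 2027–Jan 2028: $97,231 + $23,526 + $101,275 + $15,241 = $237,273 (over)
Nov 2027–Feb 2028: $23,526 + $101,275 + $15,241 + $110,776 = $250,818 (over)
5 windows exceed the threshold.

5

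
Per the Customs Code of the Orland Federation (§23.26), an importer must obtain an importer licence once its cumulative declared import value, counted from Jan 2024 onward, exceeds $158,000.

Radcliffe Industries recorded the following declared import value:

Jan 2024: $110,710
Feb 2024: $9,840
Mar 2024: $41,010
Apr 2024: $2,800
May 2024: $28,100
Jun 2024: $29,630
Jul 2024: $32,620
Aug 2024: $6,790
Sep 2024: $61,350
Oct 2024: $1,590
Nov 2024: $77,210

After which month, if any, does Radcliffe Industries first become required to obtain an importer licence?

Mar 2024

Through Jan 2024: $110,710
Through Feb 2024: $120,550
Through Mar 2024: $161,560 ← exceeds threshold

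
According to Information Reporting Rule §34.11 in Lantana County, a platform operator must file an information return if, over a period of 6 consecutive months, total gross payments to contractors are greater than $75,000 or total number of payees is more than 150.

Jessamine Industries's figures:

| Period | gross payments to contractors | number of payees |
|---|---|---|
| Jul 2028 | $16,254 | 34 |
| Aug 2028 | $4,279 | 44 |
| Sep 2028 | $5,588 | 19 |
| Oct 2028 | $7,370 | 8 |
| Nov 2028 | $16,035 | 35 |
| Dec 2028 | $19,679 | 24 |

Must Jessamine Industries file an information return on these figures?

Total gross payments to contractors: $16,254 + $4,279 + $5,588 + $7,370 + $16,035 + $19,679 = $69,205 (≤ $75,000).
Total number of payees: 34 + 44 + 19 + 8 + 35 + 24 = 164 (> 150).
The test is 'or': at least one threshold is exceeded.

Yes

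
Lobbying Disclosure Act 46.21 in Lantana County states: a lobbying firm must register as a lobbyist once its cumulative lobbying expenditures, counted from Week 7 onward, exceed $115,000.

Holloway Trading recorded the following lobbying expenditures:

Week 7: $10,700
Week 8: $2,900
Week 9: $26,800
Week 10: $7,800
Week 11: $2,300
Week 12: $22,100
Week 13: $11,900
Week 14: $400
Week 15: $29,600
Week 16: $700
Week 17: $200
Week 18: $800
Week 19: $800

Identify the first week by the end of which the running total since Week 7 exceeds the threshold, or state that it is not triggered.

Week 16

Through Week 7: $10,700
Through Week 8: $13,600
Through Week 9: $40,400
Through Week 10: $48,200
Through Week 11: $50,500
Through Week 12: $72,600
Through Week 13: $84,500
Through Week 14: $84,900
Through Week 15: $114,500
Through Week 16: $115,200 ← exceeds threshold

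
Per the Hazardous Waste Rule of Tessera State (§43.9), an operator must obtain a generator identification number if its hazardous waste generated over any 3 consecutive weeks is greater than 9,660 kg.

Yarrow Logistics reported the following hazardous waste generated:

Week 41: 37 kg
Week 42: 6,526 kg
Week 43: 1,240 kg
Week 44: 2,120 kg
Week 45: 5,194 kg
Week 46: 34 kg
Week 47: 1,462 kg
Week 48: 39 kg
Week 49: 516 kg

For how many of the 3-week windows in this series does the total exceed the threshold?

1

Week 41–Week 43: 37 kg + 6,526 kg + 1,240 kg = 7,803 kg (under)
Week 42–Week 44: 6,526 kg + 1,240 kg + 2,120 kg = 9,886 kg (over)
Week 43–Week 45: 1,240 kg + 2,120 kg + 5,194 kg = 8,554 kg (under)
Week 44–Week 46: 2,120 kg + 5,194 kg + 34 kg = 7,348 kg (under)
Week 45–Week 47: 5,194 kg + 34 kg + 1,462 kg = 6,690 kg (under)
Week 46–Week 48: 34 kg + 1,462 kg + 39 kg = 1,535 kg (under)
Week 47–Week 49: 1,462 kg + 39 kg + 516 kg = 2,017 kg (under)
1 window exceeds the threshold.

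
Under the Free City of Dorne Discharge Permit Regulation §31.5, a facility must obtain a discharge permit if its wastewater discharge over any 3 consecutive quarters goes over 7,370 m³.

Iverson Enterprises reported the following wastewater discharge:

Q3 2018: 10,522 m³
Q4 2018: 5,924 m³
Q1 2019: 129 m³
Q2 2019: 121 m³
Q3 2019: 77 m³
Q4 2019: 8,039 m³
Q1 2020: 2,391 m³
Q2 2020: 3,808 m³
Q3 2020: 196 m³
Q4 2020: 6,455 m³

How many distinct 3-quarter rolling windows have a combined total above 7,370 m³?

Q3 2018–Q1 2019: 10,522 m³ + 5,924 m³ + 129 m³ = 16,575 m³ (over)
Q4 2018–Q2 2019: 5,924 m³ + 129 m³ + 121 m³ = 6,174 m³ (under)
Q1 2019–Q3 2019: 129 m³ + 121 m³ + 77 m³ = 327 m³ (under)
Q2 2019–Q4 2019: 121 m³ + 77 m³ + 8,039 m³ = 8,237 m³ (over)
Q3 2019–Q1 2020: 77 m³ + 8,039 m³ + 2,391 m³ = 10,507 m³ (over)
Q4 2019–Q2 2020: 8,039 m³ + 2,391 m³ + 3,808 m³ = 14,238 m³ (over)
Q1 2020–Q3 2020: 2,391 m³ + 3,808 m³ + 196 m³ = 6,395 m³ (under)
Q2 2020–Q4 2020: 3,808 m³ + 196 m³ + 6,455 m³ = 10,459 m³ (over)
5 windows exceed the threshold.

5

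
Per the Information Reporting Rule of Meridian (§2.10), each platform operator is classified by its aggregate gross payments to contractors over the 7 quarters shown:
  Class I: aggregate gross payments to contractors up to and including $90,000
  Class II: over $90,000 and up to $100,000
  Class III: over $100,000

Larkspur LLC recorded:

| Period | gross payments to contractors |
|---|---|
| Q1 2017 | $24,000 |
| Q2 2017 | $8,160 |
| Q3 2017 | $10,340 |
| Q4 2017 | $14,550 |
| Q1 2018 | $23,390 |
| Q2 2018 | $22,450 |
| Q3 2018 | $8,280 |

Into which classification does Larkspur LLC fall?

Class III

Aggregate gross payments to contractors: $24,000 + $8,160 + $10,340 + $14,550 + $23,390 + $22,450 + $8,280 = $111,170.
$111,170 > $100,000, so Class III applies.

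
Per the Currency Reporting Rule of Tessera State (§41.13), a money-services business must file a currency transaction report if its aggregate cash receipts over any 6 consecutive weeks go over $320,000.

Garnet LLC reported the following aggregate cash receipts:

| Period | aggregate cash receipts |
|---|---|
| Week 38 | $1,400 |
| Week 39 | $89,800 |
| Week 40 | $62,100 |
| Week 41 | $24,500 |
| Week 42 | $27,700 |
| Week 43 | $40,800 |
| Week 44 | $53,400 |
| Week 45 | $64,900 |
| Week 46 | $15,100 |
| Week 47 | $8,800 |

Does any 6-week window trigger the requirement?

No

Week 38–Week 43: $1,400 + $89,800 + $62,100 + $24,500 + $27,700 + $40,800 = $246,300 (under)
Week 39–Week 44: $89,800 + $62,100 + $24,500 + $27,700 + $40,800 + $53,400 = $298,300 (under)
Week 40–Week 45: $62,100 + $24,500 + $27,700 + $40,800 + $53,400 + $64,900 = $273,400 (under)
Week 41–Week 46: $24,500 + $27,700 + $40,800 + $53,400 + $64,900 + $15,100 = $226,400 (under)
Week 42–Week 47: $27,700 + $40,800 + $53,400 + $64,900 + $15,100 + $8,800 = $210,700 (under)
No window exceeds $320,000.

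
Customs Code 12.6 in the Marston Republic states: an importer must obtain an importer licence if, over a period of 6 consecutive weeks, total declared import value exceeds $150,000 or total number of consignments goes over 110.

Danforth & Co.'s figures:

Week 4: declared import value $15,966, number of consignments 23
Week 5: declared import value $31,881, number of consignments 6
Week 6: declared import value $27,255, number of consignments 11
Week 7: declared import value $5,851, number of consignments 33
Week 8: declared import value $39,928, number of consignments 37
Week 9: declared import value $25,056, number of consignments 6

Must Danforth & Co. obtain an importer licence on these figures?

Total declared import value: $15,966 + $31,881 + $27,255 + $5,851 + $39,928 + $25,056 = $145,937 (≤ $150,000).
Total number of consignments: 23 + 6 + 11 + 33 + 37 + 6 = 116 (> 110).
The test is 'or': at least one threshold is exceeded.

Yes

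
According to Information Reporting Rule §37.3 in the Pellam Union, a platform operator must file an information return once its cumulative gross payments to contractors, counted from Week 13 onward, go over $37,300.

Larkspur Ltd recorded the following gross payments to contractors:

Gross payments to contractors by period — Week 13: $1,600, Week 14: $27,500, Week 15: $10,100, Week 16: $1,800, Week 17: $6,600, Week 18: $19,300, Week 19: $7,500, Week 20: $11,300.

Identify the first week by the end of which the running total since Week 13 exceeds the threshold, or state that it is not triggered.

Through Week 13: $1,600
Through Week 14: $29,100
Through Week 15: $39,200 ← exceeds threshold

Week 15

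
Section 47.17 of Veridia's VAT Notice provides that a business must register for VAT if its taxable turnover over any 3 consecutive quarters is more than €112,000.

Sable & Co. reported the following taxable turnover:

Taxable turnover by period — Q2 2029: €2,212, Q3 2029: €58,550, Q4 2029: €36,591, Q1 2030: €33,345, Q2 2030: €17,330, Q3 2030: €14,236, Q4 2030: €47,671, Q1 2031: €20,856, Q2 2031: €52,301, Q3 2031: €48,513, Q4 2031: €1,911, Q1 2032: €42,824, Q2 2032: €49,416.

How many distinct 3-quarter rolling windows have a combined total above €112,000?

3

Q2 2029–Q4 2029: €2,212 + €58,550 + €36,591 = €97,353 (under)
Q3 2029–Q1 2030: €58,550 + €36,591 + €33,345 = €128,486 (over)
Q4 2029–Q2 2030: €36,591 + €33,345 + €17,330 = €87,266 (under)
Q1 2030–Q3 2030: €33,345 + €17,330 + €14,236 = €64,911 (under)
Q2 2030–Q4 2030: €17,330 + €14,236 + €47,671 = €79,237 (under)
Q3 2030–Q1 2031: €14,236 + €47,671 + €20,856 = €82,763 (under)
Q4 2030–Q2 2031: €47,671 + €20,856 + €52,301 = €120,828 (over)
Q1 2031–Q3 2031: €20,856 + €52,301 + €48,513 = €121,670 (over)
Q2 2031–Q4 2031: €52,301 + €48,513 + €1,911 = €102,725 (under)
Q3 2031–Q1 2032: €48,513 + €1,911 + €42,824 = €93,248 (under)
Q4 2031–Q2 2032: €1,911 + €42,824 + €49,416 = €94,151 (under)
3 windows exceed the threshold.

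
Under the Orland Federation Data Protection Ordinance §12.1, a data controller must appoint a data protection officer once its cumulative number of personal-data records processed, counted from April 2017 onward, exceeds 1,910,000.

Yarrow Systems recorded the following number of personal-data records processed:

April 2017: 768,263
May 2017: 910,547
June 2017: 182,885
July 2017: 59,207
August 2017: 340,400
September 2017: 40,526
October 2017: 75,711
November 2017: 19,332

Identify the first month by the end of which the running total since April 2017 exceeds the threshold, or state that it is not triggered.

July 2017

Through April 2017: 768,263
Through May 2017: 1,678,810
Through June 2017: 1,861,695
Through July 2017: 1,920,902 ← exceeds threshold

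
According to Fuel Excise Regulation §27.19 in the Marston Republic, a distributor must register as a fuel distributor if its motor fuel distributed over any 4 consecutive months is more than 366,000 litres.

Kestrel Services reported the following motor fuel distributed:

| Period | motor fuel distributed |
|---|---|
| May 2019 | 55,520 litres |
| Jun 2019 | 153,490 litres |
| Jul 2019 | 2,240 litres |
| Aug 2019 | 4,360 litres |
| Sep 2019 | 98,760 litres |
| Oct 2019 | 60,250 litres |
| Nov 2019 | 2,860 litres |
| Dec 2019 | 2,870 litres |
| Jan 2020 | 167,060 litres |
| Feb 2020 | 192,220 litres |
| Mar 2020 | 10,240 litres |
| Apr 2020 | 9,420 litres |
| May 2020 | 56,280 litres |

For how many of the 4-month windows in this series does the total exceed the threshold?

2

May 2019–Aug 2019: 55,520 litres + 153,490 litres + 2,240 litres + 4,360 litres = 215,610 litres (under)
Jun 2019–Sep 2019: 153,490 litres + 2,240 litres + 4,360 litres + 98,760 litres = 258,850 litres (under)
Jul 2019–Oct 2019: 2,240 litres + 4,360 litres + 98,760 litres + 60,250 litres = 165,610 litres (under)
Aug 2019–Nov 2019: 4,360 litres + 98,760 litres + 60,250 litres + 2,860 litres = 166,230 litres (under)
Sep 2019–Dec 2019: 98,760 litres + 60,250 litres + 2,860 litres + 2,870 litres = 164,740 litres (under)
Oct 2019–Jan 2020: 60,250 litres + 2,860 litres + 2,870 litres + 167,060 litres = 233,040 litres (under)
Nov 2019–Feb 2020: 2,860 litres + 2,870 litres + 167,060 litres + 192,220 litres = 365,010 litres (under)
Dec 2019–Mar 2020: 2,870 litres + 167,060 litres + 192,220 litres + 10,240 litres = 372,390 litres (over)
Jan 2020–Apr 2020: 167,060 litres + 192,220 litres + 10,240 litres + 9,420 litres = 378,940 litres (over)
Feb 2020–May 2020: 192,220 litres + 10,240 litres + 9,420 litres + 56,280 litres = 268,160 litres (under)
2 windows exceed the threshold.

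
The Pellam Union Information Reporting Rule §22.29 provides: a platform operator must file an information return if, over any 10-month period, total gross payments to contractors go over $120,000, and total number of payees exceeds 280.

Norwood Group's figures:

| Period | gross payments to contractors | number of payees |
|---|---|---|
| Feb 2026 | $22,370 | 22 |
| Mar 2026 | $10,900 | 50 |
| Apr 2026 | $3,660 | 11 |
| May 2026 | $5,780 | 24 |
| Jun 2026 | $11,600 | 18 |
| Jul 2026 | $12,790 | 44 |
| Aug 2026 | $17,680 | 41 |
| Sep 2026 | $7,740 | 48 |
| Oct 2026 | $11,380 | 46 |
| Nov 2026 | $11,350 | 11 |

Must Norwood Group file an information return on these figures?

No

Total gross payments to contractors: $22,370 + $10,900 + $3,660 + $5,780 + $11,600 + $12,790 + $17,680 + $7,740 + $11,380 + $11,350 = $115,250 (≤ $120,000).
Total number of payees: 22 + 50 + 11 + 24 + 18 + 44 + 41 + 48 + 46 + 11 = 315 (> 280).
The test is 'and': the rule requires both, and at least one is not exceeded.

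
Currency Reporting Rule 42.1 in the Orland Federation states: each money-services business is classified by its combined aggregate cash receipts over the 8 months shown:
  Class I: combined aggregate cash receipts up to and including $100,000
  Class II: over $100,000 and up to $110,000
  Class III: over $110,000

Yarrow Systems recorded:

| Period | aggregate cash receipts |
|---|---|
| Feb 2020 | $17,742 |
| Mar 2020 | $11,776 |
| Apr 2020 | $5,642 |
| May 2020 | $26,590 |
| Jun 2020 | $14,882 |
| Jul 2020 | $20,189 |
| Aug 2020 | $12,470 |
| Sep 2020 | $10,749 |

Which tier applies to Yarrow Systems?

Class III

Combined aggregate cash receipts: $17,742 + $11,776 + $5,642 + $26,590 + $14,882 + $20,189 + $12,470 + $10,749 = $120,040.
$120,040 > $110,000, so Class III applies.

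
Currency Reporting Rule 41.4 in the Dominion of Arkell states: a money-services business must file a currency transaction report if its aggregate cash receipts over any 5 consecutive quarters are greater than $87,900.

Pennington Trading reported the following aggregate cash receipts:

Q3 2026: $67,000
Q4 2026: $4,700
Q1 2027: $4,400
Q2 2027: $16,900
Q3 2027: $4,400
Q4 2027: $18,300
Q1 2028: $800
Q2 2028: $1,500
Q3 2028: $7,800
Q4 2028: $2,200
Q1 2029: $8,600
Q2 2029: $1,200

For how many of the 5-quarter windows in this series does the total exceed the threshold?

1

Q3 2026–Q3 2027: $67,000 + $4,700 + $4,400 + $16,900 + $4,400 = $97,400 (over)
Q4 2026–Q4 2027: $4,700 + $4,400 + $16,900 + $4,400 + $18,300 = $48,700 (under)
Q1 2027–Q1 2028: $4,400 + $16,900 + $4,400 + $18,300 + $800 = $44,800 (under)
Q2 2027–Q2 2028: $16,900 + $4,400 + $18,300 + $800 + $1,500 = $41,900 (under)
Q3 2027–Q3 2028: $4,400 + $18,300 + $800 + $1,500 + $7,800 = $32,800 (under)
Q4 2027–Q4 2028: $18,300 + $800 + $1,500 + $7,800 + $2,200 = $30,600 (under)
Q1 2028–Q1 2029: $800 + $1,500 + $7,800 + $2,200 + $8,600 = $20,900 (under)
Q2 2028–Q2 2029: $1,500 + $7,800 + $2,200 + $8,600 + $1,200 = $21,300 (under)
1 window exceeds the threshold.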